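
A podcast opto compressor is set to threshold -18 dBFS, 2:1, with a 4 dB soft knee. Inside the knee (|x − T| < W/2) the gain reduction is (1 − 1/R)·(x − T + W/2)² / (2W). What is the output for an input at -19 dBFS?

x − T + W/2 = -19 − (-18) + 2 = 1.
GR = (1 − 1/2) × 1² / 8 = 0.5 × 1 / 8 = 0.0625 dB.
Output = -19 − 0.0625 = -19.0625 dBFS.

-19.0625 dBFS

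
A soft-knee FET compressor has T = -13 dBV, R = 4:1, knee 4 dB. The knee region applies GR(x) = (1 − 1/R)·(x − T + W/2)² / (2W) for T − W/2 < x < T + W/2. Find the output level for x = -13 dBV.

x − T + W/2 = -13 − (-13) + 2 = 2.
GR = (1 − 1/4) × 2² / 8 = 0.75 × 4 / 8 = 0.375 dB.
Output = -13 − 0.375 = -13.375 dBV.

-13.375 dBV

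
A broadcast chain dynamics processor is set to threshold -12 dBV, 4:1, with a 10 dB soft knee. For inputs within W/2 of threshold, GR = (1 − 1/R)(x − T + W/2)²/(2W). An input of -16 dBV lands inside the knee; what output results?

-16.0375 dBV

x − T + W/2 = -16 − (-12) + 5 = 1.
GR = (1 − 1/4) × 1² / 20 = 0.75 × 1 / 20 = 0.0375 dB.
Output = -16 − 0.0375 = -16.0375 dBV.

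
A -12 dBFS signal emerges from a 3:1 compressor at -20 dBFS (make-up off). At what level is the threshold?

Let T be the threshold. Output overshoot = (input overshoot)/R, so -20 − T = (-12 − T)/3.
3·(-20 − T) = -12 − T → 2·T = -60 − (-12) = -48.
T = -48/2 = -24 dBFS.

-24 dBFS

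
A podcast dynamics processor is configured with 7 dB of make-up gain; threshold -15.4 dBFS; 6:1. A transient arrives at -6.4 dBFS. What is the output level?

-6.9 dBFS

Overshoot: -6.4 − (-15.4) = 9 dB.
The 9 dB excess becomes 1.5 dB after 6:1 reduction.
So the level is -15.4 + 1.5 = -13.9 dBFS; make-up adds 7 dB, giving -6.9 dBFS.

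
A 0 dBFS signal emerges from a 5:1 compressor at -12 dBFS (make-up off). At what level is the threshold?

Input is 15 dB above T (since output overshoot × R = input overshoot: (-12 − T)·5 = 0 − T gives T = -15 dBFS).
Check: -15 + (0 − (-15))/5 = -15 + 3 = -12 dBFS. ✓

-15 dBFS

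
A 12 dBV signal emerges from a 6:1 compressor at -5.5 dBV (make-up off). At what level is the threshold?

Input is 21 dB above T (since output overshoot × R = input overshoot: (-5.5 − T)·6 = 12 − T gives T = -9 dBV).
Check: -9 + (12 − (-9))/6 = -9 + 3.5 = -5.5 dBV. ✓

-9 dBV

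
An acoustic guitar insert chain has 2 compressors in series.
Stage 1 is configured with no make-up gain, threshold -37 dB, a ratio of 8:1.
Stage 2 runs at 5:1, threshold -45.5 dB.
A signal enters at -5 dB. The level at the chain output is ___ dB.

Stage 1: -5 dB is 32 dB over -37 dB; at 8:1 that becomes 4 dB over, giving -33 dB.
Stage 2: overshoot 12.5 dB → 12.5/5 = 2.5 dB → -43 dB.

-43 dB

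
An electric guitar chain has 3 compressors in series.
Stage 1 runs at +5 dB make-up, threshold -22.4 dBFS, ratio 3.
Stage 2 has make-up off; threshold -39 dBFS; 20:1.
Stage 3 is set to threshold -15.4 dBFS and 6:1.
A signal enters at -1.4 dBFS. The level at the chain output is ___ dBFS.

Stage 1: -1.4 dBFS is 21 dB over -22.4 dBFS; at 3:1 that becomes 7 dB over, giving -15.4 dBFS; +5 dB make-up → -10.4 dBFS.
Stage 2: -10.4 dBFS is 28.6 dB over -39 dBFS; at 20:1 that becomes 1.43 dB over, giving -37.57 dBFS.
Stage 3: -37.57 dBFS is at or below the -15.4 dBFS threshold — no compression; output -37.57 dBFS.

-37.57 dBFS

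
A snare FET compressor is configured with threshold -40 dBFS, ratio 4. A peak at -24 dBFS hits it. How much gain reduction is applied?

12 dB

Overshoot = -24 − (-40) = 16 dB.
At 4:1, output sits 16/4 = 4 dB above threshold.
So the signal is attenuated by 16 − 4 = 12 dB.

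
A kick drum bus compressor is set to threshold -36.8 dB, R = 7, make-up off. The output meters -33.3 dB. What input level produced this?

-12.3 dB

The compressed level sits -33.3 − (-36.8) = 3.5 dB over threshold.
Input overshoot = R × output overshoot = 24.5 dB → input = -36.8 + 24.5 = -12.3 dB.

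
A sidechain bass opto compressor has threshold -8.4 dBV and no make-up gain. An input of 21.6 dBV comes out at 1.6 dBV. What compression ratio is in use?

Input overshoot = 21.6 − (-8.4) = 30 dB; output overshoot = 1.6 − (-8.4) = 10 dB.
Ratio = 30 / 10 = 3.

3:1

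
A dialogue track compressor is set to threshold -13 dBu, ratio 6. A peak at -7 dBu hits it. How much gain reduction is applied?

5 dB

-7 dBu exceeds the threshold by 6 dB.
After 6:1 compression the overshoot becomes 6/6 = 1 dB.
Gain reduction = 6 − 1 = 5 dB.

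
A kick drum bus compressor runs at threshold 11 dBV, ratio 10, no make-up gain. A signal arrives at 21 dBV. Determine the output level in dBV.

Overshoot: 21 − 11 = 10 dB.
The 10 dB excess becomes 1 dB after 10:1 reduction.
So the level is 11 + 1 = 12 dBV.

12 dBV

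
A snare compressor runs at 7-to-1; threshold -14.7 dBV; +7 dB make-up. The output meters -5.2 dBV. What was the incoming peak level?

2.8 dBV

Stripping the +7 dB make-up gives -12.2 dBV at the gain stage.
Post-compression overshoot = -12.2 − (-14.7) = 2.5 dB.
Before 7:1 compression the overshoot was 2.5 × 7 = 17.5 dB, so input = -14.7 + 17.5 = 2.8 dBV.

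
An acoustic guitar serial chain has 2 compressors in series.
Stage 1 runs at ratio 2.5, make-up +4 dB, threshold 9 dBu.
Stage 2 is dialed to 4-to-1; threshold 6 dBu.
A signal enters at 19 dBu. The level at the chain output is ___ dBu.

Stage 1: overshoot 10 dB → 10/2.5 = 4 dB → 13 dBu; +4 dB make-up → 17 dBu.
Stage 2: overshoot 11 dB → 11/4 = 2.75 dB → 8.75 dBu.

8.75 dBu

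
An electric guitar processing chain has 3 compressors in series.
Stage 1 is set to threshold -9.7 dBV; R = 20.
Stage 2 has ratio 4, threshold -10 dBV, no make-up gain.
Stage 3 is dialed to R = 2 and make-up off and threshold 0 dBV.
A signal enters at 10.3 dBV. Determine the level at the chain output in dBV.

-9.675 dBV

Stage 1: 10.3 dBV is 20 dB over -9.7 dBV; at 20:1 that becomes 1 dB over, giving -8.7 dBV.
Stage 2: overshoot 1.3 dB → 1.3/4 = 0.325 dB → -9.675 dBV.
Stage 3: -9.675 dBV is at or below the 0 dBV threshold — no compression; output -9.675 dBV.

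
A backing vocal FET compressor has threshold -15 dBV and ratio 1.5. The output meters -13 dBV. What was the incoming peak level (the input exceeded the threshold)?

Post-compression overshoot = -13 − (-15) = 2 dB.
Undo the ratio: input overshoot = 2 × 1.5 = 3 dB, giving input = -12 dBV.

-12 dBV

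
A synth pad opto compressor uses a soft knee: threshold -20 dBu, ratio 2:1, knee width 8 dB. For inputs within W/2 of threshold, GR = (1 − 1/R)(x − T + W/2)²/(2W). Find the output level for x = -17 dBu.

x − T + W/2 = -17 − (-20) + 4 = 7.
GR = (1 − 1/2) × 7² / 16 = 0.5 × 49 / 16 = 1.53125 dB.
Output = -17 − 1.53125 = -18.53125 dBu.

-18.53125 dBu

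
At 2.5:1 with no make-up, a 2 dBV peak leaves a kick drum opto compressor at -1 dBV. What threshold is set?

-3 dBV

Let T be the threshold. Output overshoot = (input overshoot)/R, so -1 − T = (2 − T)/2.5.
2.5·(-1 − T) = 2 − T → 1.5·T = -2.5 − 2 = -4.5.
T = -4.5/1.5 = -3 dBV.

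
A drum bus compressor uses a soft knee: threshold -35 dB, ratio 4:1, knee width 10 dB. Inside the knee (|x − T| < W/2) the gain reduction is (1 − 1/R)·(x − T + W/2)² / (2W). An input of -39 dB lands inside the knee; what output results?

-39.0375 dB

x − T + W/2 = -39 − (-35) + 5 = 1.
GR = (1 − 1/4) × 1² / 20 = 0.75 × 1 / 20 = 0.0375 dB.
Output = -39 − 0.0375 = -39.0375 dB.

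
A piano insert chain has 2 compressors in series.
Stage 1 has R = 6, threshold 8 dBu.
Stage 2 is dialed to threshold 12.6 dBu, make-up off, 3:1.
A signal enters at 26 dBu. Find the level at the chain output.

11 dBu

Stage 1: overshoot 18 dB → 18/6 = 3 dB → 11 dBu.
Stage 2: 11 dBu ≤ 12.6 dBu, so stage 2 doesn't engage; output 11 dBu.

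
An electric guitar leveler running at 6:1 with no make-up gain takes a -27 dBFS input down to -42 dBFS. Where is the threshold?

Gain reduction = -27 − (-42) = 15 dB; output overshoot = GR / (R − 1) = 15 / 5 = 3 dB.
Threshold = output − output overshoot = -42 − 3 = -45 dBFS.

-45 dBFS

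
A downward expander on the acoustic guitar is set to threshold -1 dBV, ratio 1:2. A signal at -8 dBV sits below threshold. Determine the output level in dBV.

The input is 7 dB below the -1 dBV threshold.
A 1:2 expander multiplies undershoot by 2: 7 × 2 = 14 dB below threshold.
Output = -1 − 14 = -15 dBV.

-15 dBV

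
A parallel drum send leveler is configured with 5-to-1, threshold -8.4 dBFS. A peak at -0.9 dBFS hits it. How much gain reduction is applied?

6 dB

The signal is 7.5 dB above threshold.
At 5:1, output sits 7.5/5 = 1.5 dB above threshold.
GR = overshoot in − overshoot out = 7.5 − 1.5 = 6 dB.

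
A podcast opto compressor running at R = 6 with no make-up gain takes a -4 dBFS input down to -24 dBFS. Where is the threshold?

-28 dBFS

Input is 24 dB above T (since output overshoot × R = input overshoot: (-24 − T)·6 = -4 − T gives T = -28 dBFS).
Check: -28 + (-4 − (-28))/6 = -28 + 4 = -24 dBFS. ✓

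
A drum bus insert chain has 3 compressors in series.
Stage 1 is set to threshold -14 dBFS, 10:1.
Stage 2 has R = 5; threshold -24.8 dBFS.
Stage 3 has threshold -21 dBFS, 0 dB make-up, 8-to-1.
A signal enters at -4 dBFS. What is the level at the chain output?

Stage 1: overshoot 10 dB → 10/10 = 1 dB → -13 dBFS.
Stage 2: 11.8 dB above -24.8 dBFS, reduced 5:1 to 2.36 dB above → -22.44 dBFS.
Stage 3: below threshold (-22.44 ≤ -21); passes unchanged; output -22.44 dBFS.

-22.44 dBFS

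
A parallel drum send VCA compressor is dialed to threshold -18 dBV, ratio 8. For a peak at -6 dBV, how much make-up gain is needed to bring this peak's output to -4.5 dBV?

12 dB

The peak compresses to -18 + 12/8 = -16.5 dBV.
To reach -4.5 dBV requires -4.5 − (-16.5) = 12 dB of make-up.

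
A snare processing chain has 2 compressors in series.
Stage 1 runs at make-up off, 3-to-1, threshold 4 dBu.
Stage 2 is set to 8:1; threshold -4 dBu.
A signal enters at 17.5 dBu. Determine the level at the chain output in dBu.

Stage 1: 17.5 dBu is 13.5 dB over 4 dBu; at 3:1 that becomes 4.5 dB over, giving 8.5 dBu.
Stage 2: overshoot 12.5 dB → 12.5/8 = 1.5625 dB → -2.4375 dBu.

-2.4375 dBu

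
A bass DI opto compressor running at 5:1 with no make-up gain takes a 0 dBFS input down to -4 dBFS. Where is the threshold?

Input is 5 dB above T (since output overshoot × R = input overshoot: (-4 − T)·5 = 0 − T gives T = -5 dBFS).
Check: -5 + (0 − (-5))/5 = -5 + 1 = -4 dBFS. ✓

-5 dBFS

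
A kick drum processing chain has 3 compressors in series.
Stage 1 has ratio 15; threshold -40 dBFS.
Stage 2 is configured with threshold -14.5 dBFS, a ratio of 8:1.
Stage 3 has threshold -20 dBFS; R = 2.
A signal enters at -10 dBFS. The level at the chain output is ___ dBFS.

Stage 1: 30 dB above -40 dBFS, reduced 15:1 to 2 dB above → -38 dBFS.
Stage 2: -38 dBFS ≤ -14.5 dBFS, so stage 2 doesn't engage; output -38 dBFS.
Stage 3: below threshold (-38 ≤ -20); passes unchanged; output -38 dBFS.

-38 dBFS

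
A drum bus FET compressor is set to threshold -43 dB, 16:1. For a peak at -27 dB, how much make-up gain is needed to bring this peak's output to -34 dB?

The peak compresses to -43 + 16/16 = -42 dB.
To reach -34 dB requires -34 − (-42) = 8 dB of make-up.

8 dB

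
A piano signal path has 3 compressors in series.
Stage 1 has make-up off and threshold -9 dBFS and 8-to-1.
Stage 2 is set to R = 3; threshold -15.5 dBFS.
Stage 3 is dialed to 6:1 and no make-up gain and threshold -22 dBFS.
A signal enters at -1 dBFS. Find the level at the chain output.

Stage 1: overshoot 8 dB → 8/8 = 1 dB → -8 dBFS.
Stage 2: overshoot 7.5 dB → 7.5/3 = 2.5 dB → -13 dBFS.
Stage 3: -13 dBFS is 9 dB over -22 dBFS; at 6:1 that becomes 1.5 dB over, giving -20.5 dBFS.

-20.5 dBFS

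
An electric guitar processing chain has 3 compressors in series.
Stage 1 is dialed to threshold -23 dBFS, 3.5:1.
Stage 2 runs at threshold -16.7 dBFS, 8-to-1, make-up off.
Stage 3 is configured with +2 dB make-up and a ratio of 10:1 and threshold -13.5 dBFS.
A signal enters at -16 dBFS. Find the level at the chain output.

Stage 1: overshoot 7 dB → 7/3.5 = 2 dB → -21 dBFS.
Stage 2: -21 dBFS ≤ -16.7 dBFS, so stage 2 doesn't engage; output -21 dBFS.
Stage 3: below threshold (-21 ≤ -13.5); passes unchanged; make-up brings it to -19 dBFS.

-19 dBFS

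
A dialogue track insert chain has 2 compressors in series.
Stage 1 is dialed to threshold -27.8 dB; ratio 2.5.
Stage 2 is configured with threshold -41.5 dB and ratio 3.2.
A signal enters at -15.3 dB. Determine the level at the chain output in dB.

Stage 1: overshoot 12.5 dB → 12.5/2.5 = 5 dB → -22.8 dB.
Stage 2: 18.7 dB above -41.5 dB, reduced 3.2:1 to 5.84375 dB above → -35.65625 dB.

-35.65625 dB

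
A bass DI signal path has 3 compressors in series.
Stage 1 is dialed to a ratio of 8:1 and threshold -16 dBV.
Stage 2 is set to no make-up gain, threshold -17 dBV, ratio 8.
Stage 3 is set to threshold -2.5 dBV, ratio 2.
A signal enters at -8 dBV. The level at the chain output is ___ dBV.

Stage 1: overshoot 8 dB → 8/8 = 1 dB → -15 dBV.
Stage 2: overshoot 2 dB → 2/8 = 0.25 dB → -16.75 dBV.
Stage 3: -16.75 dBV ≤ -2.5 dBV, so stage 3 doesn't engage; output -16.75 dBV.

-16.75 dBV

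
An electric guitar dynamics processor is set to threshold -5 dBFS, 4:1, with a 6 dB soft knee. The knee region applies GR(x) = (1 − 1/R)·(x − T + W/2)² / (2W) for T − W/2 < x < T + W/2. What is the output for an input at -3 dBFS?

-4.5625 dBFS

x − T + W/2 = -3 − (-5) + 3 = 5.
GR = (1 − 1/4) × 5² / 12 = 0.75 × 25 / 12 = 1.5625 dB.
Output = -3 − 1.5625 = -4.5625 dBFS.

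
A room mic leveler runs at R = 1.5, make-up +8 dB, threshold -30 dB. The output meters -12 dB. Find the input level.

-15 dB

Remove make-up: -12 − 8 = -20 dB.
Post-compression overshoot = -20 − (-30) = 10 dB.
Before 1.5:1 compression the overshoot was 10 × 1.5 = 15 dB, so input = -30 + 15 = -15 dB.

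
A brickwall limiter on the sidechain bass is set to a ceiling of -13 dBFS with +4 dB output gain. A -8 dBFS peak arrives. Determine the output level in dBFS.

-9 dBFS

The limiter clamps the peak to its -13 dBFS ceiling.
Output gain then adds 4 dB: -13 + 4 = -9 dBFS.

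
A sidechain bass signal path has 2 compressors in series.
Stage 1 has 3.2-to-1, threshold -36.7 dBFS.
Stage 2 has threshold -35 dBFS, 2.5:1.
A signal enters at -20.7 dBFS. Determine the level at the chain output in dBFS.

Stage 1: 16 dB above -36.7 dBFS, reduced 3.2:1 to 5 dB above → -31.7 dBFS.
Stage 2: 3.3 dB above -35 dBFS, reduced 2.5:1 to 1.32 dB above → -33.68 dBFS.

-33.68 dBFS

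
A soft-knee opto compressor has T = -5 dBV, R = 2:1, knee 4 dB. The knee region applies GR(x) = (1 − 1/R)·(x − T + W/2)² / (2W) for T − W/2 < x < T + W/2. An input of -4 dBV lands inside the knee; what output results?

x − T + W/2 = -4 − (-5) + 2 = 3.
GR = (1 − 1/2) × 3² / 8 = 0.5 × 9 / 8 = 0.5625 dB.
Output = -4 − 0.5625 = -4.5625 dBV.

-4.5625 dBV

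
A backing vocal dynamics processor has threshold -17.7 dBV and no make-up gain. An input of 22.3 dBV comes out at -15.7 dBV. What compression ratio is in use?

Input overshoot = 22.3 − (-17.7) = 40 dB; output overshoot = -15.7 − (-17.7) = 2 dB.
Ratio = 40 / 2 = 20.

20:1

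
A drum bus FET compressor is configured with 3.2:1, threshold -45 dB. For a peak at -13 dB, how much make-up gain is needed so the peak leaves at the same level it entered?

Without make-up, output = threshold + overshoot/3.2 = -45 + 10 = -35 dB.
Gap to target: 22 dB.

22 dB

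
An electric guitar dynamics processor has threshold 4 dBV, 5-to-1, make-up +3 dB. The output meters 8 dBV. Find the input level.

Before make-up, the level was 8 − 3 = 5 dBV.
That's 1 dB above the 4 dBV threshold.
Undo the ratio: input overshoot = 1 × 5 = 5 dB, giving input = 9 dBV.

9 dBV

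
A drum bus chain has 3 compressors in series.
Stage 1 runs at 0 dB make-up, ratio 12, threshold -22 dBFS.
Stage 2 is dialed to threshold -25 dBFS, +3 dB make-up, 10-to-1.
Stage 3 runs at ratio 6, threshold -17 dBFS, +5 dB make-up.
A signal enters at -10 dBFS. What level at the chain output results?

Stage 1: -10 dBFS is 12 dB over -22 dBFS; at 12:1 that becomes 1 dB over, giving -21 dBFS.
Stage 2: 4 dB above -25 dBFS, reduced 10:1 to 0.4 dB above → -24.6 dBFS; +3 dB make-up → -21.6 dBFS.
Stage 3: below threshold (-21.6 ≤ -17); passes unchanged; make-up brings it to -16.6 dBFS.

-16.6 dBFS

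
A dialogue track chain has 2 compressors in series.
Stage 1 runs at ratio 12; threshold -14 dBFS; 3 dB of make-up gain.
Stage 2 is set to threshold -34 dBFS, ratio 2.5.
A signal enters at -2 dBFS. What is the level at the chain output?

Stage 1: overshoot 12 dB → 12/12 = 1 dB → -13 dBFS; +3 dB make-up → -10 dBFS.
Stage 2: 24 dB above -34 dBFS, reduced 2.5:1 to 9.6 dB above → -24.4 dBFS.

-24.4 dBFS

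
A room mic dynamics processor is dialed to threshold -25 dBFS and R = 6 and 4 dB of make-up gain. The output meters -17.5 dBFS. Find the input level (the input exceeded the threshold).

Stripping the +4 dB make-up gives -21.5 dBFS at the gain stage.
Post-compression overshoot = -21.5 − (-25) = 3.5 dB.
Undo the ratio: input overshoot = 3.5 × 6 = 21 dB, giving input = -4 dBFS.

-4 dBFS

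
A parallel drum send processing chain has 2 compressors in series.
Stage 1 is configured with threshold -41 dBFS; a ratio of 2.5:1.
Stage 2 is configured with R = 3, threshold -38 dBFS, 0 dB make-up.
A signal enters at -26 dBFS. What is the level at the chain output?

-37 dBFS

Stage 1: -26 dBFS is 15 dB over -41 dBFS; at 2.5:1 that becomes 6 dB over, giving -35 dBFS.
Stage 2: overshoot 3 dB → 3/3 = 1 dB → -37 dBFS.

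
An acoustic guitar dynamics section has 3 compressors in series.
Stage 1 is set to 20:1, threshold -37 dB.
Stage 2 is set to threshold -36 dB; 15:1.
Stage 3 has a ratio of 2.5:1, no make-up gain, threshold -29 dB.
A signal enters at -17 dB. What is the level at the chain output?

-36 dB

Stage 1: overshoot 20 dB → 20/20 = 1 dB → -36 dB.
Stage 2: -36 dB is at or below the -36 dB threshold — no compression; output -36 dB.
Stage 3: -36 dB ≤ -29 dB, so stage 3 doesn't engage; output -36 dB.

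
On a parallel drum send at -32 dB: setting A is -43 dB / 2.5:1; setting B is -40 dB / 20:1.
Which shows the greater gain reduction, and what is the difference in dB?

A: GR = 11 − 11/2.5 = 6.6 dB.
B: GR = 8 − 8/20 = 7.6 dB.
B applies 1 dB more gain reduction.

B, by 1 dB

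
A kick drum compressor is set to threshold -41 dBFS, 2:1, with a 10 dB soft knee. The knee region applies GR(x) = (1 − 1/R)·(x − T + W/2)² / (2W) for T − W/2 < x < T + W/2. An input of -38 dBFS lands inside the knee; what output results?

x − T + W/2 = -38 − (-41) + 5 = 8.
GR = (1 − 1/2) × 8² / 20 = 0.5 × 64 / 20 = 1.6 dB.
Output = -38 − 1.6 = -39.6 dBFS.

-39.6 dBFS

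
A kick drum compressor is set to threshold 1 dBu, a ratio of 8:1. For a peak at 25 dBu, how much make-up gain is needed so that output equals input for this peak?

21 dB

Without make-up, output = threshold + overshoot/8 = 1 + 3 = 4 dBu.
Gap to target: 21 dB.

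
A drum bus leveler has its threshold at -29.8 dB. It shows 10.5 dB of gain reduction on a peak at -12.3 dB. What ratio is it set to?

2.5:1

Input overshoot = -12.3 − (-29.8) = 17.5 dB.
Output overshoot = 17.5 − 10.5 = 7 dB.
Ratio = input overshoot / output overshoot = 17.5 / 7 = 2.5.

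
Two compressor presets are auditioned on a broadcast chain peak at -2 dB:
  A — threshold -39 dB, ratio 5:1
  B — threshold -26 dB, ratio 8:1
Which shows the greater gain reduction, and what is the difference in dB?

A: overshoot 37 dB → output overshoot 7.4 dB → GR 29.6 dB.
B: overshoot 24 dB → output overshoot 3 dB → GR 21 dB.
A applies 8.6 dB more gain reduction.

A, by 8.6 dB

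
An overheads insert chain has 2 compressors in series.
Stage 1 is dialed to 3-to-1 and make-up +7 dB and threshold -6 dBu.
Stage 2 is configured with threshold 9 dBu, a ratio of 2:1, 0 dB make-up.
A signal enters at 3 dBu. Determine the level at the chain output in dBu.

Stage 1: 3 dBu is 9 dB over -6 dBu; at 3:1 that becomes 3 dB over, giving -3 dBu; +7 dB make-up → 4 dBu.
Stage 2: 4 dBu is at or below the 9 dBu threshold — no compression; output 4 dBu.

4 dBu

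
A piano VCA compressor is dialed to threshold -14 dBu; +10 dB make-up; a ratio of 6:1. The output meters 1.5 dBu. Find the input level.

Remove make-up: 1.5 − 10 = -8.5 dBu.
The compressed level sits -8.5 − (-14) = 5.5 dB over threshold.
Undo the ratio: input overshoot = 5.5 × 6 = 33 dB, giving input = 19 dBu.

19 dBu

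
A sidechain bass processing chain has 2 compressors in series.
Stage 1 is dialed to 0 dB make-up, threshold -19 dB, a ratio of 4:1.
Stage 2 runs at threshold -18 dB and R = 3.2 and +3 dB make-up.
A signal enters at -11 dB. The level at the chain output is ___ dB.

-14.6875 dB

Stage 1: overshoot 8 dB → 8/4 = 2 dB → -17 dB.
Stage 2: 1 dB above -18 dB, reduced 3.2:1 to 0.3125 dB above → -17.6875 dB; +3 dB make-up → -14.6875 dB.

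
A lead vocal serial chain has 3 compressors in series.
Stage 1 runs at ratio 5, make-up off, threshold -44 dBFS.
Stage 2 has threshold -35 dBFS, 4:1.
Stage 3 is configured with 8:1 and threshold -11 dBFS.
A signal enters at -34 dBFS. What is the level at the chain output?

Stage 1: -34 dBFS is 10 dB over -44 dBFS; at 5:1 that becomes 2 dB over, giving -42 dBFS.
Stage 2: -42 dBFS ≤ -35 dBFS, so stage 2 doesn't engage; output -42 dBFS.
Stage 3: -42 dBFS ≤ -11 dBFS, so stage 3 doesn't engage; output -42 dBFS.

-42 dBFS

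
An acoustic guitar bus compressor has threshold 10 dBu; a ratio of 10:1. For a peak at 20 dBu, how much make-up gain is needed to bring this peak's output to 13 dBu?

2 dB

Overshoot 10 dB → 10/10 = 1 dB after compression, so the compressed level is 10 + 1 = 11 dBu.
Make-up = target − compressed = 13 − 11 = 2 dB.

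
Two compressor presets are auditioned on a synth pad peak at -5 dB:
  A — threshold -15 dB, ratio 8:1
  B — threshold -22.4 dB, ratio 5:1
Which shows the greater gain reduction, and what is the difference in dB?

A: overshoot 10 dB → output overshoot 1.25 dB → GR 8.75 dB.
B: overshoot 17.4 dB → output overshoot 3.48 dB → GR 13.92 dB.
B reduces 5.17 dB more.

B, by 5.17 dB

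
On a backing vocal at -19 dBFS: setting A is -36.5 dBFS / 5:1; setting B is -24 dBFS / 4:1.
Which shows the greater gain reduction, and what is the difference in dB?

A: 17.5 dB over, compressed to 3.5 dB over, so 14 dB of GR.
B: 5 dB over, compressed to 1.25 dB over, so 3.75 dB of GR.
A applies 10.25 dB more gain reduction.

A, by 10.25 dB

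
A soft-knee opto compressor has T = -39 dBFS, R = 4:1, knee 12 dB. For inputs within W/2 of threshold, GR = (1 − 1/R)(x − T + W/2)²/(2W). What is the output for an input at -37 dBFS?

-39 dBFS

x − T + W/2 = -37 − (-39) + 6 = 8.
GR = (1 − 1/4) × 8² / 24 = 0.75 × 64 / 24 = 2 dB.
Output = -37 − 2 = -39 dBFS.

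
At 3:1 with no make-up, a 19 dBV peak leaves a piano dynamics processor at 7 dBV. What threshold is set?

Gain reduction = 19 − 7 = 12 dB; output overshoot = GR / (R − 1) = 12 / 2 = 6 dB.
Threshold = output − output overshoot = 7 − 6 = 1 dBV.

1 dBV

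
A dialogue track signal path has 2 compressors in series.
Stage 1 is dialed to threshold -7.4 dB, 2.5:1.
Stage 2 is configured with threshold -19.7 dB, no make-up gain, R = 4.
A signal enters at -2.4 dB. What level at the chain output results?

Stage 1: 5 dB above -7.4 dB, reduced 2.5:1 to 2 dB above → -5.4 dB.
Stage 2: -5.4 dB is 14.3 dB over -19.7 dB; at 4:1 that becomes 3.575 dB over, giving -16.125 dB.

-16.125 dB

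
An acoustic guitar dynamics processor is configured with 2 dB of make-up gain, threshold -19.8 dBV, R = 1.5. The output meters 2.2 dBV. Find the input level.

10.2 dBV

Remove make-up: 2.2 − 2 = 0.2 dBV.
The compressed level sits 0.2 − (-19.8) = 20 dB over threshold.
Undo the ratio: input overshoot = 20 × 1.5 = 30 dB, giving input = 10.2 dBV.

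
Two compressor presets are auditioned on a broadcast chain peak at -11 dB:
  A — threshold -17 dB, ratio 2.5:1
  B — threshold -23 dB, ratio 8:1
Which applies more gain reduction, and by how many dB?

B, by 6.9 dB

A: GR = 6 − 6/2.5 = 3.6 dB.
B: GR = 12 − 12/8 = 10.5 dB.
Difference: 6.9 dB in favour of B.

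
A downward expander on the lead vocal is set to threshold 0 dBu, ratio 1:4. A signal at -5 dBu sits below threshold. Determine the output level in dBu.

-20 dBu

Undershoot = 0 − (-5) = 5 dB.
At 1:4, that expands to 20 dB under threshold.
Output = 0 − 20 = -20 dBu.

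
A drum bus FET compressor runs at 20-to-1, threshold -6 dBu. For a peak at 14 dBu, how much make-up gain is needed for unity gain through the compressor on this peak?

Without make-up, output = threshold + overshoot/20 = -6 + 1 = -5 dBu.
Gap to target: 19 dB.

19 dB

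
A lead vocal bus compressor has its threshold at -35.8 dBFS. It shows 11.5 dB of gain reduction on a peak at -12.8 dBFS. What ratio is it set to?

2:1

Input overshoot = -12.8 − (-35.8) = 23 dB.
Output overshoot = 23 − 11.5 = 11.5 dB.
Ratio = input overshoot / output overshoot = 23 / 11.5 = 2.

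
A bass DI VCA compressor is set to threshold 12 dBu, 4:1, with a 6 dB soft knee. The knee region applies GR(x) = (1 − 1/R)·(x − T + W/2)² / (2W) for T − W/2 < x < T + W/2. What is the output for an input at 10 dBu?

9.9375 dBu

x − T + W/2 = 10 − 12 + 3 = 1.
GR = (1 − 1/4) × 1² / 12 = 0.75 × 1 / 12 = 0.0625 dB.
Output = 10 − 0.0625 = 9.9375 dBu.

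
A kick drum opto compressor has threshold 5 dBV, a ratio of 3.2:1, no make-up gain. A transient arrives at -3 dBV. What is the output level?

-3 dBV

-3 dBV is 8 dB below the 5 dBV threshold, so no gain reduction is applied.
Output = input = -3 dBV.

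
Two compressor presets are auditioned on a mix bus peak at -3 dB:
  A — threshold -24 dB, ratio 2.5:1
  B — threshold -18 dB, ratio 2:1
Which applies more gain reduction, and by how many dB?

A, by 5.1 dB

A: 21 dB over, compressed to 8.4 dB over, so 12.6 dB of GR.
B: 15 dB over, compressed to 7.5 dB over, so 7.5 dB of GR.
Difference: 5.1 dB in favour of A.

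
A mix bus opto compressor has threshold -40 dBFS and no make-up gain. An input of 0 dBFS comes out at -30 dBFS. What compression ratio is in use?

4:1

Input overshoot = 0 − (-40) = 40 dB; output overshoot = -30 − (-40) = 10 dB.
Ratio = 40 / 10 = 4.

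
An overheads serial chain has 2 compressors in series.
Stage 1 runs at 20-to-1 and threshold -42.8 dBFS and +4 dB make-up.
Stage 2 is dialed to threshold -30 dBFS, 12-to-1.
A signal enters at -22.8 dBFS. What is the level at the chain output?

-37.8 dBFS

Stage 1: -22.8 dBFS is 20 dB over -42.8 dBFS; at 20:1 that becomes 1 dB over, giving -41.8 dBFS; +4 dB make-up → -37.8 dBFS.
Stage 2: -37.8 dBFS ≤ -30 dBFS, so stage 2 doesn't engage; output -37.8 dBFS.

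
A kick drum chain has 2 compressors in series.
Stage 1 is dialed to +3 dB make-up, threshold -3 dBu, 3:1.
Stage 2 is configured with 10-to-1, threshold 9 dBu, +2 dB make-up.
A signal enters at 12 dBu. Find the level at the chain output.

Stage 1: overshoot 15 dB → 15/3 = 5 dB → 2 dBu; +3 dB make-up → 5 dBu.
Stage 2: 5 dBu ≤ 9 dBu, so stage 2 doesn't engage; make-up brings it to 7 dBu.

7 dBu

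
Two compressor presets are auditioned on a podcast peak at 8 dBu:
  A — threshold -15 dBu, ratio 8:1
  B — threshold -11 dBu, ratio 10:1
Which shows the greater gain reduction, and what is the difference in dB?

A, by 3.025 dB

A: 23 dB over, compressed to 2.875 dB over, so 20.125 dB of GR.
B: 19 dB over, compressed to 1.9 dB over, so 17.1 dB of GR.
A reduces 3.025 dB more.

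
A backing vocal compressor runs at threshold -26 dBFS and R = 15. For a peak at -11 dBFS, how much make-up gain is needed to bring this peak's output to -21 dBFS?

4 dB

Without make-up, output = threshold + overshoot/15 = -26 + 1 = -25 dBFS.
Gap to target: 4 dB.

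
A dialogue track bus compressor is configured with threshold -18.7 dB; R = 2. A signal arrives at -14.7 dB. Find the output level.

Overshoot: -14.7 − (-18.7) = 4 dB.
At 2:1 the overshoot is divided by 2, leaving 2 dB above threshold.
That puts the output at -16.7 dB.

-16.7 dB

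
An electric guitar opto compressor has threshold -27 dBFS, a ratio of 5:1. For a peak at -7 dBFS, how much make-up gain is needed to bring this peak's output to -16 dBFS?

The peak compresses to -27 + 20/5 = -23 dBFS.
To reach -16 dBFS requires -16 − (-23) = 7 dB of make-up.

7 dB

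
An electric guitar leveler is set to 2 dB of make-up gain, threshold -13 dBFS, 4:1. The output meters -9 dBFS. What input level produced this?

Stripping the +2 dB make-up gives -11 dBFS at the gain stage.
That's 2 dB above the -13 dBFS threshold.
Input overshoot = R × output overshoot = 8 dB → input = -13 + 8 = -5 dBFS.

-5 dBFS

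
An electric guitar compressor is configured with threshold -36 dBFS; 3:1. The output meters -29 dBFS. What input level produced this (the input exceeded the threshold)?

That's 7 dB above the -36 dBFS threshold.
Before 3:1 compression the overshoot was 7 × 3 = 21 dB, so input = -36 + 21 = -15 dBFS.

-15 dBFS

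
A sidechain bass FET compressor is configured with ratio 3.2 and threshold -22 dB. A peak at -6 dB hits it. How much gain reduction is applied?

-6 dB exceeds the threshold by 16 dB.
At 3.2:1, output sits 16/3.2 = 5 dB above threshold.
GR = overshoot in − overshoot out = 16 − 5 = 11 dB.

11 dB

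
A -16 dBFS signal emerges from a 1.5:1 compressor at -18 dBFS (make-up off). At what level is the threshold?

Input is 6 dB above T (since output overshoot × R = input overshoot: (-18 − T)·1.5 = -16 − T gives T = -22 dBFS).
Check: -22 + (-16 − (-22))/1.5 = -22 + 4 = -18 dBFS. ✓

-22 dBFS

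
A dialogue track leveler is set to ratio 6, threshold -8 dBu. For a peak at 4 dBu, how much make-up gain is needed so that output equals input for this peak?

The peak compresses to -8 + 12/6 = -6 dBu.
To reach 4 dBu requires 4 − (-6) = 10 dB of make-up.

10 dB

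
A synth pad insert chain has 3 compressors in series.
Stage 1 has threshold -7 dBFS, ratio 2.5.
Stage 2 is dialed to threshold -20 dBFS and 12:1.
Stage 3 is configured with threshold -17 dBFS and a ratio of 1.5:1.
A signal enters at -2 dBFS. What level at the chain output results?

-18.75 dBFS

Stage 1: overshoot 5 dB → 5/2.5 = 2 dB → -5 dBFS.
Stage 2: -5 dBFS is 15 dB over -20 dBFS; at 12:1 that becomes 1.25 dB over, giving -18.75 dBFS.
Stage 3: -18.75 dBFS is at or below the -17 dBFS threshold — no compression; output -18.75 dBFS.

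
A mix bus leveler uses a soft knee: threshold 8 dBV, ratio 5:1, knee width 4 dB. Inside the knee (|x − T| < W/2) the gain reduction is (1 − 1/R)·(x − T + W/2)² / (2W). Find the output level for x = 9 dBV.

x − T + W/2 = 9 − 8 + 2 = 3.
GR = (1 − 1/5) × 3² / 8 = 0.8 × 9 / 8 = 0.9 dB.
Output = 9 − 0.9 = 8.1 dBV.

8.1 dBV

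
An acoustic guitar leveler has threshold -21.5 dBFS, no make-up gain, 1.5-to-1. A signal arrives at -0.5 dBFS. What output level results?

-7.5 dBFS

-0.5 dBFS sits 21 dB over threshold.
The 21 dB excess becomes 14 dB after 1.5:1 reduction.
That puts the output at -7.5 dBFS.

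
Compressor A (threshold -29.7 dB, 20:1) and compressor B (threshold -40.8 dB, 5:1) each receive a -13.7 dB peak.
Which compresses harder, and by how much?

B, by 6.48 dB

A: GR = 16 − 16/20 = 15.2 dB.
B: GR = 27.1 − 27.1/5 = 21.68 dB.
B applies 6.48 dB more gain reduction.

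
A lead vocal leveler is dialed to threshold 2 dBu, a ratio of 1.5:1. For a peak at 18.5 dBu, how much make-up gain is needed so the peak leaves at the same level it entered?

The peak compresses to 2 + 16.5/1.5 = 13 dBu.
To reach 18.5 dBu requires 18.5 − 13 = 5.5 dB of make-up.

5.5 dB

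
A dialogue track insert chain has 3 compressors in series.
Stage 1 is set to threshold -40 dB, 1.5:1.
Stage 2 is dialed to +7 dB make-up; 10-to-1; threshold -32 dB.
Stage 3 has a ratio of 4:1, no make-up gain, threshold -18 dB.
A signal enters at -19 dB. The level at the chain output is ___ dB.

Stage 1: -19 dB is 21 dB over -40 dB; at 1.5:1 that becomes 14 dB over, giving -26 dB.
Stage 2: 6 dB above -32 dB, reduced 10:1 to 0.6 dB above → -31.4 dB; +7 dB make-up → -24.4 dB.
Stage 3: -24.4 dB ≤ -18 dB, so stage 3 doesn't engage; output -24.4 dB.

-24.4 dB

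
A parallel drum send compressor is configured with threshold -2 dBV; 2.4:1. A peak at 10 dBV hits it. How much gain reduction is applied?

7 dB

Overshoot = 10 − (-2) = 12 dB.
A 2.4:1 ratio leaves 5 dB of that excess.
GR = overshoot in − overshoot out = 12 − 5 = 7 dB.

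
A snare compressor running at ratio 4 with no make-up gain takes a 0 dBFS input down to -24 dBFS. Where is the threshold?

Input is 32 dB above T (since output overshoot × R = input overshoot: (-24 − T)·4 = 0 − T gives T = -32 dBFS).
Check: -32 + (0 − (-32))/4 = -32 + 8 = -24 dBFS. ✓

-32 dBFS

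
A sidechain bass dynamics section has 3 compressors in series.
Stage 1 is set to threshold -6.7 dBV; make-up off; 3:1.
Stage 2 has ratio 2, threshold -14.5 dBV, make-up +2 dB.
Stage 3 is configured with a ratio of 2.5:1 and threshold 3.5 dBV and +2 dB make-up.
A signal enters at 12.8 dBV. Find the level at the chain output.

Stage 1: overshoot 19.5 dB → 19.5/3 = 6.5 dB → -0.2 dBV.
Stage 2: 14.3 dB above -14.5 dBV, reduced 2:1 to 7.15 dB above → -7.35 dBV; +2 dB make-up → -5.35 dBV.
Stage 3: -5.35 dBV is at or below the 3.5 dBV threshold — no compression; make-up brings it to -3.35 dBV.

-3.35 dBV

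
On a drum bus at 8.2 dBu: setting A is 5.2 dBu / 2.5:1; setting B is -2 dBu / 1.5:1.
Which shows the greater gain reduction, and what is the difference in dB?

B, by 1.6 dB

A: GR = 3 − 3/2.5 = 1.8 dB.
B: GR = 10.2 − 10.2/1.5 = 3.4 dB.
B reduces 1.6 dB more.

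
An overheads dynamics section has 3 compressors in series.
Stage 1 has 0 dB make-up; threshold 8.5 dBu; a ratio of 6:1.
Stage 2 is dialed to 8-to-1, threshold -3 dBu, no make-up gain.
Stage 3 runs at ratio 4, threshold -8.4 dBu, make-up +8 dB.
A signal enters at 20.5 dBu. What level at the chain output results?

1.371875 dBu

Stage 1: overshoot 12 dB → 12/6 = 2 dB → 10.5 dBu.
Stage 2: 10.5 dBu is 13.5 dB over -3 dBu; at 8:1 that becomes 1.6875 dB over, giving -1.3125 dBu.
Stage 3: overshoot 7.0875 dB → 7.0875/4 = 1.771875 dB → -6.628125 dBu; +8 dB make-up → 1.371875 dBu.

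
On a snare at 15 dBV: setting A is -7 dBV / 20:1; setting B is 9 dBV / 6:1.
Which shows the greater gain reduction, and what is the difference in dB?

A, by 15.9 dB

A: overshoot 22 dB → output overshoot 1.1 dB → GR 20.9 dB.
B: overshoot 6 dB → output overshoot 1 dB → GR 5 dB.
Difference: 15.9 dB in favour of A.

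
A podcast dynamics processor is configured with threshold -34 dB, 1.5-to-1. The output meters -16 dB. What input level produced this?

That's 18 dB above the -34 dB threshold.
Input overshoot = R × output overshoot = 27 dB → input = -34 + 27 = -7 dB.

-7 dB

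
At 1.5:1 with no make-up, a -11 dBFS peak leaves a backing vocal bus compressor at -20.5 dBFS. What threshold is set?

Input is 28.5 dB above T (since output overshoot × R = input overshoot: (-20.5 − T)·1.5 = -11 − T gives T = -39.5 dBFS).
Check: -39.5 + (-11 − (-39.5))/1.5 = -39.5 + 19 = -20.5 dBFS. ✓

-39.5 dBFS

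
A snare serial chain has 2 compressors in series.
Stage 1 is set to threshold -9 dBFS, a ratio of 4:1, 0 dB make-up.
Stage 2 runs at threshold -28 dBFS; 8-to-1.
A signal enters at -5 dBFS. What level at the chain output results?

Stage 1: 4 dB above -9 dBFS, reduced 4:1 to 1 dB above → -8 dBFS.
Stage 2: -8 dBFS is 20 dB over -28 dBFS; at 8:1 that becomes 2.5 dB over, giving -25.5 dBFS.

-25.5 dBFS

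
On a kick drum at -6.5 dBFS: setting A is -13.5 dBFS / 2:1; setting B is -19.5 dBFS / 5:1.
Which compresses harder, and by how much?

B, by 6.9 dB

A: overshoot 7 dB → output overshoot 3.5 dB → GR 3.5 dB.
B: overshoot 13 dB → output overshoot 2.6 dB → GR 10.4 dB.
B reduces 6.9 dB more.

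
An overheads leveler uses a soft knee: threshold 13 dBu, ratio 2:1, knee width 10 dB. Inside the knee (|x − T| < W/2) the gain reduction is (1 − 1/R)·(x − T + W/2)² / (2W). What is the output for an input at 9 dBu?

x − T + W/2 = 9 − 13 + 5 = 1.
GR = (1 − 1/2) × 1² / 20 = 0.5 × 1 / 20 = 0.025 dB.
Output = 9 − 0.025 = 8.975 dBu.

8.975 dBu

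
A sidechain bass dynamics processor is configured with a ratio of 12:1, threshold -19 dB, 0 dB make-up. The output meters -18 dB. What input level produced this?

Post-compression overshoot = -18 − (-19) = 1 dB.
Undo the ratio: input overshoot = 1 × 12 = 12 dB, giving input = -7 dB.

-7 dB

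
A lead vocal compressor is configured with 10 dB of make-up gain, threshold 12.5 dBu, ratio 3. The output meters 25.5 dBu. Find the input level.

21.5 dBu

Before make-up, the level was 25.5 − 10 = 15.5 dBu.
The compressed level sits 15.5 − 12.5 = 3 dB over threshold.
Undo the ratio: input overshoot = 3 × 3 = 9 dB, giving input = 21.5 dBu.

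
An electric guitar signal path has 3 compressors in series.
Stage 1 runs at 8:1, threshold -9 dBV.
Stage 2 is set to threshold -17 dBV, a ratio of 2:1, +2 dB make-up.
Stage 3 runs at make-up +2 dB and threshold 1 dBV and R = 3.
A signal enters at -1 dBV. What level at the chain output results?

Stage 1: overshoot 8 dB → 8/8 = 1 dB → -8 dBV.
Stage 2: -8 dBV is 9 dB over -17 dBV; at 2:1 that becomes 4.5 dB over, giving -12.5 dBV; +2 dB make-up → -10.5 dBV.
Stage 3: -10.5 dBV is at or below the 1 dBV threshold — no compression; make-up brings it to -8.5 dBV.

-8.5 dBV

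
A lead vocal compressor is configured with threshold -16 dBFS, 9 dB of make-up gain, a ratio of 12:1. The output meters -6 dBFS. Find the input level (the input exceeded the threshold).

Stripping the +9 dB make-up gives -15 dBFS at the gain stage.
The compressed level sits -15 − (-16) = 1 dB over threshold.
Before 12:1 compression the overshoot was 1 × 12 = 12 dB, so input = -16 + 12 = -4 dBFS.

-4 dBFS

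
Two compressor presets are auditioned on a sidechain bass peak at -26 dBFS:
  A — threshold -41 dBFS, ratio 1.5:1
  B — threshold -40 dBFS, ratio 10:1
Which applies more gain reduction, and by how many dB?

A: 15 dB over, compressed to 10 dB over, so 5 dB of GR.
B: 14 dB over, compressed to 1.4 dB over, so 12.6 dB of GR.
B applies 7.6 dB more gain reduction.

B, by 7.6 dB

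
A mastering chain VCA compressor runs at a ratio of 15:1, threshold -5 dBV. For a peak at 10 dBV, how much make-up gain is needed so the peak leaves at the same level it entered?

14 dB

Overshoot 15 dB → 15/15 = 1 dB after compression, so the compressed level is -5 + 1 = -4 dBV.
Make-up = target − compressed = 10 − (-4) = 14 dB.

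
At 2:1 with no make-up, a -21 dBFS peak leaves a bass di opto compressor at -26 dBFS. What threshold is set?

Input is 10 dB above T (since output overshoot × R = input overshoot: (-26 − T)·2 = -21 − T gives T = -31 dBFS).
Check: -31 + (-21 − (-31))/2 = -31 + 5 = -26 dBFS. ✓

-31 dBFS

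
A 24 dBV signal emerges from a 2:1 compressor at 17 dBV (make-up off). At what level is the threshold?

10 dBV

Let T be the threshold. Output overshoot = (input overshoot)/R, so 17 − T = (24 − T)/2.
2·(17 − T) = 24 − T → 1·T = 34 − 24 = 10.
T = 10/1 = 10 dBV.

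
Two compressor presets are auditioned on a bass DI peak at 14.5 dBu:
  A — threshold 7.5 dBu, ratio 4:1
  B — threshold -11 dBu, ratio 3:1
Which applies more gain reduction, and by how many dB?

A: overshoot 7 dB → output overshoot 1.75 dB → GR 5.25 dB.
B: overshoot 25.5 dB → output overshoot 8.5 dB → GR 17 dB.
Difference: 11.75 dB in favour of B.

B, by 11.75 dB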